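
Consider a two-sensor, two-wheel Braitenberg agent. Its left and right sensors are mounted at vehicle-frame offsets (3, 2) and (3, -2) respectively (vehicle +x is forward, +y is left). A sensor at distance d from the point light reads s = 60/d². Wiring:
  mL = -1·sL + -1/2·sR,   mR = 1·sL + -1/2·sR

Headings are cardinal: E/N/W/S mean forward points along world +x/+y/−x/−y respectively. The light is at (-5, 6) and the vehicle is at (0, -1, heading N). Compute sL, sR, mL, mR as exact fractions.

12/5 12/13 -186/65 126/65

left sensor world pos  = (-2, 2); dL² = 25
right sensor world pos = (2, 2); dR² = 65
sL = 60/25 = 12/5
sR = 60/65 = 12/13
mL = -1·sL + -1/2·sR = -186/65
mR = 1·sL + -1/2·sR = 126/65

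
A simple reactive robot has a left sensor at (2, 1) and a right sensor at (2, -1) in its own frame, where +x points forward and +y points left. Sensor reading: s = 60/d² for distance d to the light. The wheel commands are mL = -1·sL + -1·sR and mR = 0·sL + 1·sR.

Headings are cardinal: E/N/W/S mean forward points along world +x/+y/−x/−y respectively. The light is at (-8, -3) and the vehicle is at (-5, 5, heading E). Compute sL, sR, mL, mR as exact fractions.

30/53 30/37 -2700/1961 30/37

left sensor world pos  = (-3, 6); dL² = 106
right sensor world pos = (-3, 4); dR² = 74
sL = 60/106 = 30/53
sR = 60/74 = 30/37
mL = -1·sL + -1·sR = -2700/1961
mR = 0·sL + 1·sR = 30/37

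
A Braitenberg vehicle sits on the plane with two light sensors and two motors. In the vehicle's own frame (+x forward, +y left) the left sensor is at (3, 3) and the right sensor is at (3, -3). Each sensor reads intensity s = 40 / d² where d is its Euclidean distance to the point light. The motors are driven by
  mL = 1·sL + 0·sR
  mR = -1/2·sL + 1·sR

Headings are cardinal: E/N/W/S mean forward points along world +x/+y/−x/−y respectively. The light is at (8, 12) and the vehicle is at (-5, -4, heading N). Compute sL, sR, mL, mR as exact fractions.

left sensor world pos  = (-8, -1); dL² = 425
right sensor world pos = (-2, -1); dR² = 269
sL = 40/425 = 8/85
sR = 40/269 = 40/269
mL = 1·sL + 0·sR = 8/85
mR = -1/2·sL + 1·sR = 2324/22865

8/85 40/269 8/85 2324/22865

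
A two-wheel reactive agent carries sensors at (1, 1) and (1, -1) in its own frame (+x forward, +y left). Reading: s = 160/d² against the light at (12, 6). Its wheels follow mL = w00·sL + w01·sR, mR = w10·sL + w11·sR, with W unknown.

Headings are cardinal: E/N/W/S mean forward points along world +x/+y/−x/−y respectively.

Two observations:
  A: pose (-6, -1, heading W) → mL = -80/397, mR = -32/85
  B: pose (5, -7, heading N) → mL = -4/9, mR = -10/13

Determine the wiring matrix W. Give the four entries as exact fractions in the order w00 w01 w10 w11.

0 -1/2 -1 0

obs A: pose=(-6,-1,W) → sL=32/85, sR=160/397, mL=-80/397, mR=-32/85
obs B: pose=(5,-7,N) → sL=10/13, sR=8/9, mL=-4/9, mR=-10/13
sensor matrix S = [[32/85, 160/397], [10/13, 8/9]]; det S = 97216/3948165
solve [mL_A; mL_B] = S·[w00; w01] and [mR_A; mR_B] = S·[w10; w11]:
  w00 = 0, w01 = -1/2, w10 = -1, w11 = 0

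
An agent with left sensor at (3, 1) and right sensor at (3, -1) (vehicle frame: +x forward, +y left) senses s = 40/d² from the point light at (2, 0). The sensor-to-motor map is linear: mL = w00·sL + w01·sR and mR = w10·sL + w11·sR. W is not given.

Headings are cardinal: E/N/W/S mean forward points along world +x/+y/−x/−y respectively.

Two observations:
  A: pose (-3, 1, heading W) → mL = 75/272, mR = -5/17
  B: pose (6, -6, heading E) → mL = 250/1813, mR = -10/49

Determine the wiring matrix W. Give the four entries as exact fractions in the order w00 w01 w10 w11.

obs A: pose=(-3,1,W) → sL=5/8, sR=10/17, mL=75/272, mR=-5/17
obs B: pose=(6,-6,E) → sL=20/37, sR=20/49, mL=250/1813, mR=-10/49
sensor matrix S = [[5/8, 10/17], [20/37, 20/49]]; det S = -3875/61642
solve [mL_A; mL_B] = S·[w00; w01] and [mR_A; mR_B] = S·[w10; w11]:
  w00 = -1/2, w01 = 1, w10 = 0, w11 = -1/2

-1/2 1 0 -1/2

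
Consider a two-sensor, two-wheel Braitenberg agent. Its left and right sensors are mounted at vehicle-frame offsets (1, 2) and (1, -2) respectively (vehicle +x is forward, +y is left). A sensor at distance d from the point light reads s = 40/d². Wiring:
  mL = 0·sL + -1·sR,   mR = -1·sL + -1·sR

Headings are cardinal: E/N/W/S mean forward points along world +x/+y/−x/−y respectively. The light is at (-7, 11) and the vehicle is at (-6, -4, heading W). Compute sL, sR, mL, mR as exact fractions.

40/289 40/169 -40/169 -18320/48841

left sensor world pos  = (-7, -6); dL² = 289
right sensor world pos = (-7, -2); dR² = 169
sL = 40/289 = 40/289
sR = 40/169 = 40/169
mL = 0·sL + -1·sR = -40/169
mR = -1·sL + -1·sR = -18320/48841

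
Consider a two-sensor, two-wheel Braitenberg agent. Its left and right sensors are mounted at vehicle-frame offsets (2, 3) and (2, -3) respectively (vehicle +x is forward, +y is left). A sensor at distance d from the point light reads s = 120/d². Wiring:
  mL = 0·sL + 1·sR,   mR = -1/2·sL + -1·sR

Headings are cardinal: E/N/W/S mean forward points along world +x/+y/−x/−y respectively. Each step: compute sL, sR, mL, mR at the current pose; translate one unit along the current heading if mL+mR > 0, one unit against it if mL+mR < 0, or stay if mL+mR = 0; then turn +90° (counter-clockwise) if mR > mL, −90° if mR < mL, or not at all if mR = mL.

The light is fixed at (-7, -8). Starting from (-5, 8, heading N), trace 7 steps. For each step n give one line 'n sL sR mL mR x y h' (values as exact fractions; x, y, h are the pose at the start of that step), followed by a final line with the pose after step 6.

n=0: pose=(-5,8,N); sL=24/65, sR=120/349; mL=120/349, mR=-11988/22685; mL+mR=-12/65 → advance -1; mR−mL=-19788/22685 → turn -1·90°
n=1: pose=(-5,7,E); sL=6/17, sR=3/4; mL=3/4, mR=-63/68; mL+mR=-3/17 → advance -1; mR−mL=-57/34 → turn -1·90°
n=2: pose=(-6,7,S); sL=24/37, sR=120/173; mL=120/173, mR=-6516/6401; mL+mR=-12/37 → advance -1; mR−mL=-10956/6401 → turn -1·90°
n=3: pose=(-6,8,W); sL=12/17, sR=60/181; mL=60/181, mR=-2106/3077; mL+mR=-6/17 → advance -1; mR−mL=-3126/3077 → turn -1·90°
n=4: pose=(-5,8,N); sL=24/65, sR=120/349; mL=120/349, mR=-11988/22685; mL+mR=-12/65 → advance -1; mR−mL=-19788/22685 → turn -1·90°
n=5: pose=(-5,7,E); sL=6/17, sR=3/4; mL=3/4, mR=-63/68; mL+mR=-3/17 → advance -1; mR−mL=-57/34 → turn -1·90°
n=6: pose=(-6,7,S); sL=24/37, sR=120/173; mL=120/173, mR=-6516/6401; mL+mR=-12/37 → advance -1; mR−mL=-10956/6401 → turn -1·90°

0 24/65 120/349 120/349 -11988/22685 -5 8 N
1 6/17 3/4 3/4 -63/68 -5 7 E
2 24/37 120/173 120/173 -6516/6401 -6 7 S
3 12/17 60/181 60/181 -2106/3077 -6 8 W
4 24/65 120/349 120/349 -11988/22685 -5 8 N
5 6/17 3/4 3/4 -63/68 -5 7 E
6 24/37 120/173 120/173 -6516/6401 -6 7 S
final -6 8 W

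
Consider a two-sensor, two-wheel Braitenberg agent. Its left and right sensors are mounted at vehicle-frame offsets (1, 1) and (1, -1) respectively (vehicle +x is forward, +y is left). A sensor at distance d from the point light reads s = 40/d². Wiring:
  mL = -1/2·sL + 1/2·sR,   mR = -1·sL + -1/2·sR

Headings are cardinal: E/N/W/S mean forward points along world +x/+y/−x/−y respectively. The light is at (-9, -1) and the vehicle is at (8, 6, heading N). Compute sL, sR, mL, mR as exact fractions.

1/8 10/97 -17/1552 -137/776

left sensor world pos  = (7, 7); dL² = 320
right sensor world pos = (9, 7); dR² = 388
sL = 40/320 = 1/8
sR = 40/388 = 10/97
mL = -1/2·sL + 1/2·sR = -17/1552
mR = -1·sL + -1/2·sR = -137/776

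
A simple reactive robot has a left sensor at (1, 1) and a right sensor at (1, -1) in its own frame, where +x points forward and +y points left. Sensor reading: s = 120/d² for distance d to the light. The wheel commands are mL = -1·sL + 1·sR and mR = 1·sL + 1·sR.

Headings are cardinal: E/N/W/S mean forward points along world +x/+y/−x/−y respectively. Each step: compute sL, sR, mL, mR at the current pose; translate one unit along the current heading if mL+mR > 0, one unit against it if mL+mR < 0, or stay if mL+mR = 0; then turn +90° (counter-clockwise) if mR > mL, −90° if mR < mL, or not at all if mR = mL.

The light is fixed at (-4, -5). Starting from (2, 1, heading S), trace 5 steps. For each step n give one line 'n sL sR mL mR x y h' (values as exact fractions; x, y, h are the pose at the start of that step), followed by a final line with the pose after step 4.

n=0: pose=(2,1,S); sL=60/37, sR=12/5; mL=144/185, mR=744/185; mL+mR=24/5 → advance +1; mR−mL=120/37 → turn +1·90°
n=1: pose=(2,0,E); sL=24/17, sR=24/13; mL=96/221, mR=720/221; mL+mR=48/13 → advance +1; mR−mL=48/17 → turn +1·90°
n=2: pose=(3,0,N); sL=5/3, sR=6/5; mL=-7/15, mR=43/15; mL+mR=12/5 → advance +1; mR−mL=10/3 → turn +1·90°
n=3: pose=(3,1,W); sL=120/61, sR=24/17; mL=-576/1037, mR=3504/1037; mL+mR=48/17 → advance +1; mR−mL=240/61 → turn +1·90°
n=4: pose=(2,1,S); sL=60/37, sR=12/5; mL=144/185, mR=744/185; mL+mR=24/5 → advance +1; mR−mL=120/37 → turn +1·90°

0 60/37 12/5 144/185 744/185 2 1 S
1 24/17 24/13 96/221 720/221 2 0 E
2 5/3 6/5 -7/15 43/15 3 0 N
3 120/61 24/17 -576/1037 3504/1037 3 1 W
4 60/37 12/5 144/185 744/185 2 1 S
final 2 0 E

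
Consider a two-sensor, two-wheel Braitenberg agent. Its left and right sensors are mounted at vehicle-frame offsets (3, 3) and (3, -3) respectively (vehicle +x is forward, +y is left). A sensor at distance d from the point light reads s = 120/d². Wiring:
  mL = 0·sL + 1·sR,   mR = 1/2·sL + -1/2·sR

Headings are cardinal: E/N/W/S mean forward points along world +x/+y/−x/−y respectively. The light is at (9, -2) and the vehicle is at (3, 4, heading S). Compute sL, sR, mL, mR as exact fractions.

left sensor world pos  = (6, 1); dL² = 18
right sensor world pos = (0, 1); dR² = 90
sL = 120/18 = 20/3
sR = 120/90 = 4/3
mL = 0·sL + 1·sR = 4/3
mR = 1/2·sL + -1/2·sR = 8/3

20/3 4/3 4/3 8/3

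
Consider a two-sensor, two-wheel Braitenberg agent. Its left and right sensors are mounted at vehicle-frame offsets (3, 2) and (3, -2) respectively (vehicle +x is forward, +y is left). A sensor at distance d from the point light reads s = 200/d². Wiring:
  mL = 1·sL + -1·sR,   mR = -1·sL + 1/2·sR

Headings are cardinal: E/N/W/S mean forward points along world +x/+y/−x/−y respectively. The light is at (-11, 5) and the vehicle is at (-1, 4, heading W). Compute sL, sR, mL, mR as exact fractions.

100/29 4 -16/29 -42/29

left sensor world pos  = (-4, 2); dL² = 58
right sensor world pos = (-4, 6); dR² = 50
sL = 200/58 = 100/29
sR = 200/50 = 4
mL = 1·sL + -1·sR = -16/29
mR = -1·sL + 1/2·sR = -42/29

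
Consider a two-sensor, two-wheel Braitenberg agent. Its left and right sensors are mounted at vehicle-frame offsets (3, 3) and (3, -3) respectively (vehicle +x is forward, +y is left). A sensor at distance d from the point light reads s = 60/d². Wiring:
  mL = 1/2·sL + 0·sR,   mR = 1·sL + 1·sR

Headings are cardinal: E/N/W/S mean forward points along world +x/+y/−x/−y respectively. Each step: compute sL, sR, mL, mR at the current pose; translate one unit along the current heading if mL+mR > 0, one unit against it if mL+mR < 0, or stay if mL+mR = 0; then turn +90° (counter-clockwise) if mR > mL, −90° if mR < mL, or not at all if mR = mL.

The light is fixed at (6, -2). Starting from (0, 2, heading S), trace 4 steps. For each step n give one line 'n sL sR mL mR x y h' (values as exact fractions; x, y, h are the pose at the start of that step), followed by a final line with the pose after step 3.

0 6 30/41 3 276/41 0 2 S
1 4/3 20/3 2/3 8 0 1 E
2 3/5 3/2 3/10 21/10 1 1 N
3 12/13 60/113 6/13 2136/1469 1 2 W
final 0 2 S

n=0: pose=(0,2,S); sL=6, sR=30/41; mL=3, mR=276/41; mL+mR=399/41 → advance +1; mR−mL=153/41 → turn +1·90°
n=1: pose=(0,1,E); sL=4/3, sR=20/3; mL=2/3, mR=8; mL+mR=26/3 → advance +1; mR−mL=22/3 → turn +1·90°
n=2: pose=(1,1,N); sL=3/5, sR=3/2; mL=3/10, mR=21/10; mL+mR=12/5 → advance +1; mR−mL=9/5 → turn +1·90°
n=3: pose=(1,2,W); sL=12/13, sR=60/113; mL=6/13, mR=2136/1469; mL+mR=2814/1469 → advance +1; mR−mL=1458/1469 → turn +1·90°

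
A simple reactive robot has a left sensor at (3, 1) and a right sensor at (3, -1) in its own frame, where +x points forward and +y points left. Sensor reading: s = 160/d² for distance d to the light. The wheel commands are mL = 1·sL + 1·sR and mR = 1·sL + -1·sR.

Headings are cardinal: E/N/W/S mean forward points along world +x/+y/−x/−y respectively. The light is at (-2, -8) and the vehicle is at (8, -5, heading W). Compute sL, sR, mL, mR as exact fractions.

left sensor world pos  = (5, -6); dL² = 53
right sensor world pos = (5, -4); dR² = 65
sL = 160/53 = 160/53
sR = 160/65 = 32/13
mL = 1·sL + 1·sR = 3776/689
mR = 1·sL + -1·sR = 384/689

160/53 32/13 3776/689 384/689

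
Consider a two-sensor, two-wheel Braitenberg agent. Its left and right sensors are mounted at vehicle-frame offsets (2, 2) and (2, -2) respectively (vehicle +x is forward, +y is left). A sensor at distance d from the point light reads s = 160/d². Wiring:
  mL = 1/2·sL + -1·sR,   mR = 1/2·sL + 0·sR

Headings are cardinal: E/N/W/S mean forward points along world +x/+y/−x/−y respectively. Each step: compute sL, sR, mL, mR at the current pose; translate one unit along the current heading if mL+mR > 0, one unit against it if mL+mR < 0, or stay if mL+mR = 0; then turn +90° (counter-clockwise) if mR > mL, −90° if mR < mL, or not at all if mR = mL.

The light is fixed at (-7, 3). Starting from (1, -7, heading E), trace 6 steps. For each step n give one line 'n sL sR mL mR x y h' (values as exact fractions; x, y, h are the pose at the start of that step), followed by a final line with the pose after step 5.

0 40/41 40/61 -420/2501 20/41 1 -7 E
1 160/113 32/37 -656/4181 80/113 2 -7 N
2 16/17 80/49 -968/833 8/17 2 -6 W
3 32/53 32/37 -1104/1961 16/53 3 -6 S
4 8/9 40/61 -116/549 4/9 3 -5 E
5 160/117 32/41 -464/4797 80/117 4 -5 N
final 4 -4 W

n=0: pose=(1,-7,E); sL=40/41, sR=40/61; mL=-420/2501, mR=20/41; mL+mR=800/2501 → advance +1; mR−mL=40/61 → turn +1·90°
n=1: pose=(2,-7,N); sL=160/113, sR=32/37; mL=-656/4181, mR=80/113; mL+mR=2304/4181 → advance +1; mR−mL=32/37 → turn +1·90°
n=2: pose=(2,-6,W); sL=16/17, sR=80/49; mL=-968/833, mR=8/17; mL+mR=-576/833 → advance -1; mR−mL=80/49 → turn +1·90°
n=3: pose=(3,-6,S); sL=32/53, sR=32/37; mL=-1104/1961, mR=16/53; mL+mR=-512/1961 → advance -1; mR−mL=32/37 → turn +1·90°
n=4: pose=(3,-5,E); sL=8/9, sR=40/61; mL=-116/549, mR=4/9; mL+mR=128/549 → advance +1; mR−mL=40/61 → turn +1·90°
n=5: pose=(4,-5,N); sL=160/117, sR=32/41; mL=-464/4797, mR=80/117; mL+mR=2816/4797 → advance +1; mR−mL=32/41 → turn +1·90°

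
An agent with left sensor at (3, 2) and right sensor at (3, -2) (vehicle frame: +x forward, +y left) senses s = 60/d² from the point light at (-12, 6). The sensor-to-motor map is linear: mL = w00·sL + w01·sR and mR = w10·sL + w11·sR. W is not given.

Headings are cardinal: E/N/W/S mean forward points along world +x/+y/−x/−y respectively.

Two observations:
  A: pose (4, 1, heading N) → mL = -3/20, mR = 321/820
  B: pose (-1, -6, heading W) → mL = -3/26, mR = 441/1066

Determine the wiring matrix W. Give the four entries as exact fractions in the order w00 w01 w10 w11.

obs A: pose=(4,1,N) → sL=3/10, sR=15/82, mL=-3/20, mR=321/820
obs B: pose=(-1,-6,W) → sL=3/13, sR=15/41, mL=-3/26, mR=441/1066
sensor matrix S = [[3/10, 15/82], [3/13, 15/41]]; det S = 36/533
solve [mL_A; mL_B] = S·[w00; w01] and [mR_A; mR_B] = S·[w10; w11]:
  w00 = -1/2, w01 = 0, w10 = 1, w11 = 1/2

-1/2 0 1 1/2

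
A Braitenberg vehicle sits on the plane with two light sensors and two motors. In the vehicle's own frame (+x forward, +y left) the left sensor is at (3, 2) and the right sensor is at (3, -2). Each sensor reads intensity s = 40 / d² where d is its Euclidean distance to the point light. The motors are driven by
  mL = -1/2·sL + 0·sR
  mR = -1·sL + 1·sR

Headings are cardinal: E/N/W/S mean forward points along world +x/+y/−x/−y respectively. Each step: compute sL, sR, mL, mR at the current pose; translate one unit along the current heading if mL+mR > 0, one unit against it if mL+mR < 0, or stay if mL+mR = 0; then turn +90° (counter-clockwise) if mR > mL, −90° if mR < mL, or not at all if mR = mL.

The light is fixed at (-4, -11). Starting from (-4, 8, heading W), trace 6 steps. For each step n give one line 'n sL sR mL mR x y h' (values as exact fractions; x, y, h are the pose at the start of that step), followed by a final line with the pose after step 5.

n=0: pose=(-4,8,W); sL=20/149, sR=4/45; mL=-10/149, mR=-304/6705; mL+mR=-754/6705 → advance -1; mR−mL=146/6705 → turn +1·90°
n=1: pose=(-3,8,S); sL=8/53, sR=40/257; mL=-4/53, mR=64/13621; mL+mR=-964/13621 → advance -1; mR−mL=1092/13621 → turn +1·90°
n=2: pose=(-3,9,E); sL=2/25, sR=2/17; mL=-1/25, mR=16/425; mL+mR=-1/425 → advance -1; mR−mL=33/425 → turn +1·90°
n=3: pose=(-4,9,N); sL=40/533, sR=40/533; mL=-20/533, mR=0; mL+mR=-20/533 → advance -1; mR−mL=20/533 → turn +1·90°
n=4: pose=(-4,8,W); sL=20/149, sR=4/45; mL=-10/149, mR=-304/6705; mL+mR=-754/6705 → advance -1; mR−mL=146/6705 → turn +1·90°
n=5: pose=(-3,8,S); sL=8/53, sR=40/257; mL=-4/53, mR=64/13621; mL+mR=-964/13621 → advance -1; mR−mL=1092/13621 → turn +1·90°

0 20/149 4/45 -10/149 -304/6705 -4 8 W
1 8/53 40/257 -4/53 64/13621 -3 8 S
2 2/25 2/17 -1/25 16/425 -3 9 E
3 40/533 40/533 -20/533 0 -4 9 N
4 20/149 4/45 -10/149 -304/6705 -4 8 W
5 8/53 40/257 -4/53 64/13621 -3 8 S
final -3 9 E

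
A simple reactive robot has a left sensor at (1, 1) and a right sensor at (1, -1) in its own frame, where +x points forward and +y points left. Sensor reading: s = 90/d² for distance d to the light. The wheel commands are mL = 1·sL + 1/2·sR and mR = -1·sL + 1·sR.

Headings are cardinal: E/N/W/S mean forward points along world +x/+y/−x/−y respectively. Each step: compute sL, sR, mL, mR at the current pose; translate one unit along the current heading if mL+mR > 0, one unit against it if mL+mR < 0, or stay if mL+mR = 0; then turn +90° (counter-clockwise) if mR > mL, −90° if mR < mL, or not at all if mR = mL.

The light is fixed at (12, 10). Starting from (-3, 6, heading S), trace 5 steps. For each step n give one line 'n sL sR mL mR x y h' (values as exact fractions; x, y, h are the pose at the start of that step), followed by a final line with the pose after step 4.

n=0: pose=(-3,6,S); sL=90/221, sR=90/281; mL=35235/62101, mR=-5400/62101; mL+mR=135/281 → advance +1; mR−mL=-40635/62101 → turn -1·90°
n=1: pose=(-3,5,W); sL=45/146, sR=45/136; mL=9405/19856, mR=225/9928; mL+mR=135/272 → advance +1; mR−mL=-8955/19856 → turn -1·90°
n=2: pose=(-4,5,N); sL=18/61, sR=90/241; mL=7083/14701, mR=1152/14701; mL+mR=135/241 → advance +1; mR−mL=-5931/14701 → turn -1·90°
n=3: pose=(-4,6,E); sL=5/13, sR=9/25; mL=367/650, mR=-8/325; mL+mR=27/50 → advance +1; mR−mL=-383/650 → turn -1·90°
n=4: pose=(-3,6,S); sL=90/221, sR=90/281; mL=35235/62101, mR=-5400/62101; mL+mR=135/281 → advance +1; mR−mL=-40635/62101 → turn -1·90°

0 90/221 90/281 35235/62101 -5400/62101 -3 6 S
1 45/146 45/136 9405/19856 225/9928 -3 5 W
2 18/61 90/241 7083/14701 1152/14701 -4 5 N
3 5/13 9/25 367/650 -8/325 -4 6 E
4 90/221 90/281 35235/62101 -5400/62101 -3 6 S
final -3 5 W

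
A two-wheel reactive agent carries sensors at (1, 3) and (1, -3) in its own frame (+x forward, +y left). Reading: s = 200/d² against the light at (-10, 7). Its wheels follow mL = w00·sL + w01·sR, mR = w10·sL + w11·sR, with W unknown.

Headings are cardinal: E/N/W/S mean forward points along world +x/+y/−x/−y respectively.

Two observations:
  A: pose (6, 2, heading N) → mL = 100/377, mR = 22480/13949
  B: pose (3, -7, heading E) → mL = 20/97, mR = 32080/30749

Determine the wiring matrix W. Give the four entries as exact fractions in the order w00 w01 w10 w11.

0 1/2 1 1

obs A: pose=(6,2,N) → sL=40/37, sR=200/377, mL=100/377, mR=22480/13949
obs B: pose=(3,-7,E) → sL=200/317, sR=40/97, mL=20/97, mR=32080/30749
sensor matrix S = [[40/37, 200/377], [200/317, 40/97]]; det S = 47654400/428917801
solve [mL_A; mL_B] = S·[w00; w01] and [mR_A; mR_B] = S·[w10; w11]:
  w00 = 0, w01 = 1/2, w10 = 1, w11 = 1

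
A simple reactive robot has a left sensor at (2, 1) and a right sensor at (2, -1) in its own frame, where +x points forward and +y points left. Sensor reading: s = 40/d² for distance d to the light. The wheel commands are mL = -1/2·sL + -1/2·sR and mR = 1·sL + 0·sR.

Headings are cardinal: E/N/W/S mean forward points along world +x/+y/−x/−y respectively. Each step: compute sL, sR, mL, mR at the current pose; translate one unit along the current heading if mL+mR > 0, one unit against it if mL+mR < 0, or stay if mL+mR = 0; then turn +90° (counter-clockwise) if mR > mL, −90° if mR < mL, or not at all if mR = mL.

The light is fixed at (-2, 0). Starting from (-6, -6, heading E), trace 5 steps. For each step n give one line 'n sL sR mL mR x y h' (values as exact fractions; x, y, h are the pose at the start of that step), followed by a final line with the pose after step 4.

0 40/29 40/53 -1640/1537 40/29 -6 -6 E
1 5/4 2 -13/8 5/4 -5 -6 N
2 40/89 40/61 -3000/5429 40/89 -5 -7 W
3 20/41 4/9 -172/369 20/41 -4 -7 S
4 40/49 40/81 -2600/3969 40/49 -4 -8 E
final -3 -8 N

n=0: pose=(-6,-6,E); sL=40/29, sR=40/53; mL=-1640/1537, mR=40/29; mL+mR=480/1537 → advance +1; mR−mL=3760/1537 → turn +1·90°
n=1: pose=(-5,-6,N); sL=5/4, sR=2; mL=-13/8, mR=5/4; mL+mR=-3/8 → advance -1; mR−mL=23/8 → turn +1·90°
n=2: pose=(-5,-7,W); sL=40/89, sR=40/61; mL=-3000/5429, mR=40/89; mL+mR=-560/5429 → advance -1; mR−mL=5440/5429 → turn +1·90°
n=3: pose=(-4,-7,S); sL=20/41, sR=4/9; mL=-172/369, mR=20/41; mL+mR=8/369 → advance +1; mR−mL=352/369 → turn +1·90°
n=4: pose=(-4,-8,E); sL=40/49, sR=40/81; mL=-2600/3969, mR=40/49; mL+mR=640/3969 → advance +1; mR−mL=5840/3969 → turn +1·90°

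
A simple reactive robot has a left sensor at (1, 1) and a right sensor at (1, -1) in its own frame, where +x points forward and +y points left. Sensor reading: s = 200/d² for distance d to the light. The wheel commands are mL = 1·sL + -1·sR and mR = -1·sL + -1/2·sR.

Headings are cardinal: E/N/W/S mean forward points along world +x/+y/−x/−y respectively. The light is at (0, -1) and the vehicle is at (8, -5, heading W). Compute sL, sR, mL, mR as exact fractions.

100/37 100/29 -800/1073 -4750/1073

left sensor world pos  = (7, -6); dL² = 74
right sensor world pos = (7, -4); dR² = 58
sL = 200/74 = 100/37
sR = 200/58 = 100/29
mL = 1·sL + -1·sR = -800/1073
mR = -1·sL + -1/2·sR = -4750/1073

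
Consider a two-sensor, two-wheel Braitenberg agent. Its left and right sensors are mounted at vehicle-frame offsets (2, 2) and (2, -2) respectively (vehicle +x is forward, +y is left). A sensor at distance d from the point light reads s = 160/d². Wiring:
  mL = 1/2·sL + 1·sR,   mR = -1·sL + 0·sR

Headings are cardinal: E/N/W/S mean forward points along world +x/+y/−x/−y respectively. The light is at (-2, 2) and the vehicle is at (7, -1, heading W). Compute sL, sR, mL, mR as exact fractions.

left sensor world pos  = (5, -3); dL² = 74
right sensor world pos = (5, 1); dR² = 50
sL = 160/74 = 80/37
sR = 160/50 = 16/5
mL = 1/2·sL + 1·sR = 792/185
mR = -1·sL + 0·sR = -80/37

80/37 16/5 792/185 -80/37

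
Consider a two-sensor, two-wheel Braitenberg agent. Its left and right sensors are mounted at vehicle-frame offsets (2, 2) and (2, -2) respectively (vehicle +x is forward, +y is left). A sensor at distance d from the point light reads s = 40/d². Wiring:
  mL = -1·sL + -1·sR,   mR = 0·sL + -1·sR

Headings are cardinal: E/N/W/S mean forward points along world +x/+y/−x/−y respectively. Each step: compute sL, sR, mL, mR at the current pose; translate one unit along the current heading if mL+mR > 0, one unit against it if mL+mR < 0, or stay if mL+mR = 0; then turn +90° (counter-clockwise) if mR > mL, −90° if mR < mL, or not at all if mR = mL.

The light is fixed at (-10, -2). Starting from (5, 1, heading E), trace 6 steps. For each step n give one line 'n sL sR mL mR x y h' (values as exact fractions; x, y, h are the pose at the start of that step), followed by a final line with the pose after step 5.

0 20/157 4/29 -1208/4553 -4/29 5 1 E
1 40/169 40/281 -18000/47489 -40/281 4 1 N
2 5/18 1/4 -19/36 -1/4 4 0 W
3 40/289 40/169 -18320/48841 -40/169 5 0 S
4 20/157 4/29 -1208/4553 -4/29 5 1 E
5 40/169 40/281 -18000/47489 -40/281 4 1 N
final 4 0 W

n=0: pose=(5,1,E); sL=20/157, sR=4/29; mL=-1208/4553, mR=-4/29; mL+mR=-1836/4553 → advance -1; mR−mL=20/157 → turn +1·90°
n=1: pose=(4,1,N); sL=40/169, sR=40/281; mL=-18000/47489, mR=-40/281; mL+mR=-24760/47489 → advance -1; mR−mL=40/169 → turn +1·90°
n=2: pose=(4,0,W); sL=5/18, sR=1/4; mL=-19/36, mR=-1/4; mL+mR=-7/9 → advance -1; mR−mL=5/18 → turn +1·90°
n=3: pose=(5,0,S); sL=40/289, sR=40/169; mL=-18320/48841, mR=-40/169; mL+mR=-29880/48841 → advance -1; mR−mL=40/289 → turn +1·90°
n=4: pose=(5,1,E); sL=20/157, sR=4/29; mL=-1208/4553, mR=-4/29; mL+mR=-1836/4553 → advance -1; mR−mL=20/157 → turn +1·90°
n=5: pose=(4,1,N); sL=40/169, sR=40/281; mL=-18000/47489, mR=-40/281; mL+mR=-24760/47489 → advance -1; mR−mL=40/169 → turn +1·90°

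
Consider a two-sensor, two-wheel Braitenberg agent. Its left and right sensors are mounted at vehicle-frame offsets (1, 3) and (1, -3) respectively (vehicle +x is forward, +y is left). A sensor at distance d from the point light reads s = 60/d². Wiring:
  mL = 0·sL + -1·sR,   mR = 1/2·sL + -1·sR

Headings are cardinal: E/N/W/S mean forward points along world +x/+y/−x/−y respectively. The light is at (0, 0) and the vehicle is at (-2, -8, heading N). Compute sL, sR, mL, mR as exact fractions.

30/37 6/5 -6/5 -147/185

left sensor world pos  = (-5, -7); dL² = 74
right sensor world pos = (1, -7); dR² = 50
sL = 60/74 = 30/37
sR = 60/50 = 6/5
mL = 0·sL + -1·sR = -6/5
mR = 1/2·sL + -1·sR = -147/185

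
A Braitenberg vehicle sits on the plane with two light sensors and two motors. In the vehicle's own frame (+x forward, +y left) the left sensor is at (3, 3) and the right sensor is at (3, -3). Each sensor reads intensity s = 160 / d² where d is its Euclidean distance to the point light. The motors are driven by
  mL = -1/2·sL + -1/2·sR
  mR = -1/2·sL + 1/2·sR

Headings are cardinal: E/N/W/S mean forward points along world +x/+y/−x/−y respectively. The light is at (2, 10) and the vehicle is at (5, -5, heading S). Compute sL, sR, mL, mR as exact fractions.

left sensor world pos  = (8, -8); dL² = 360
right sensor world pos = (2, -8); dR² = 324
sL = 160/360 = 4/9
sR = 160/324 = 40/81
mL = -1/2·sL + -1/2·sR = -38/81
mR = -1/2·sL + 1/2·sR = 2/81

4/9 40/81 -38/81 2/81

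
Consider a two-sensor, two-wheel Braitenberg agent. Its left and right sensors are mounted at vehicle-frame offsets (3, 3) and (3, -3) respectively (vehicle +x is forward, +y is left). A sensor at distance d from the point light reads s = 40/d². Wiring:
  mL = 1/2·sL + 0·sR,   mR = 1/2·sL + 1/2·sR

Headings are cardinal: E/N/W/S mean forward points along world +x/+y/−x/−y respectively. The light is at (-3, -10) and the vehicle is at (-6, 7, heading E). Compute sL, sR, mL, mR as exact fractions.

left sensor world pos  = (-3, 10); dL² = 400
right sensor world pos = (-3, 4); dR² = 196
sL = 40/400 = 1/10
sR = 40/196 = 10/49
mL = 1/2·sL + 0·sR = 1/20
mR = 1/2·sL + 1/2·sR = 149/980

1/10 10/49 1/20 149/980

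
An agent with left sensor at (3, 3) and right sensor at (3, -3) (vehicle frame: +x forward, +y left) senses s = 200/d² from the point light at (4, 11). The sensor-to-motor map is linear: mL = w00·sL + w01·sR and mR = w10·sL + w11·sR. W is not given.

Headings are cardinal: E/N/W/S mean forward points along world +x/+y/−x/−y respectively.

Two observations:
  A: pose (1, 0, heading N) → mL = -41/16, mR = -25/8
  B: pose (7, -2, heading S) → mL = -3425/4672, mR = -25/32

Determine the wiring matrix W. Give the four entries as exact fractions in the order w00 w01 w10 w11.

-1/2 -1/2 0 -1

obs A: pose=(1,0,N) → sL=2, sR=25/8, mL=-41/16, mR=-25/8
obs B: pose=(7,-2,S) → sL=50/73, sR=25/32, mL=-3425/4672, mR=-25/32
sensor matrix S = [[2, 25/8], [50/73, 25/32]]; det S = -675/1168
solve [mL_A; mL_B] = S·[w00; w01] and [mR_A; mR_B] = S·[w10; w11]:
  w00 = -1/2, w01 = -1/2, w10 = 0, w11 = -1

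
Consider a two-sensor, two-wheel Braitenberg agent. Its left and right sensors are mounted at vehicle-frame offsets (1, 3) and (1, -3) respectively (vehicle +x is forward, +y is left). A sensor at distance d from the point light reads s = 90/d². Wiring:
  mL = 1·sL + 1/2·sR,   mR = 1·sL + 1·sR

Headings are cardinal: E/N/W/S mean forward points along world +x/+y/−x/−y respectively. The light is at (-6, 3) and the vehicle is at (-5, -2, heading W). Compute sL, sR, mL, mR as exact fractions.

left sensor world pos  = (-6, -5); dL² = 64
right sensor world pos = (-6, 1); dR² = 4
sL = 90/64 = 45/32
sR = 90/4 = 45/2
mL = 1·sL + 1/2·sR = 405/32
mR = 1·sL + 1·sR = 765/32

45/32 45/2 405/32 765/32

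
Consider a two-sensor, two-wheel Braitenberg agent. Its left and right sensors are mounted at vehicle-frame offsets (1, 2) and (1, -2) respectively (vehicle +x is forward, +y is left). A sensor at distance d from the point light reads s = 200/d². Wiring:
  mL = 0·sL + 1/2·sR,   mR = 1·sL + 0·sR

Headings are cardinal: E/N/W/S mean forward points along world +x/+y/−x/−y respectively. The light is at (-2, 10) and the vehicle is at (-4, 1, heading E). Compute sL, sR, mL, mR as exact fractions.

4 100/61 50/61 4

left sensor world pos  = (-3, 3); dL² = 50
right sensor world pos = (-3, -1); dR² = 122
sL = 200/50 = 4
sR = 200/122 = 100/61
mL = 0·sL + 1/2·sR = 50/61
mR = 1·sL + 0·sR = 4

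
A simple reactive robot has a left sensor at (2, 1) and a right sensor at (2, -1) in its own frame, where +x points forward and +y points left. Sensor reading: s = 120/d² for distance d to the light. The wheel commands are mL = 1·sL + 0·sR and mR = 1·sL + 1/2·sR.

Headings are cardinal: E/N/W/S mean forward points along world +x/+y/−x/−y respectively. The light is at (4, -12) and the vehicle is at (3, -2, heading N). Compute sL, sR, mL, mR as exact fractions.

30/37 5/6 30/37 545/444

left sensor world pos  = (2, 0); dL² = 148
right sensor world pos = (4, 0); dR² = 144
sL = 120/148 = 30/37
sR = 120/144 = 5/6
mL = 1·sL + 0·sR = 30/37
mR = 1·sL + 1/2·sR = 545/444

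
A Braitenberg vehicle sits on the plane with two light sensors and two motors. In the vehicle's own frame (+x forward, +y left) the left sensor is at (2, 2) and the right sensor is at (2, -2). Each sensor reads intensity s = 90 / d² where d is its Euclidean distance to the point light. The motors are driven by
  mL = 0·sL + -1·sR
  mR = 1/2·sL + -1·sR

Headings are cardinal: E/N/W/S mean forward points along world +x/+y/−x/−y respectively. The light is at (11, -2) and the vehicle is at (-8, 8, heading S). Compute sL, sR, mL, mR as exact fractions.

90/353 18/101 -18/101 -1809/35653

left sensor world pos  = (-6, 6); dL² = 353
right sensor world pos = (-10, 6); dR² = 505
sL = 90/353 = 90/353
sR = 90/505 = 18/101
mL = 0·sL + -1·sR = -18/101
mR = 1/2·sL + -1·sR = -1809/35653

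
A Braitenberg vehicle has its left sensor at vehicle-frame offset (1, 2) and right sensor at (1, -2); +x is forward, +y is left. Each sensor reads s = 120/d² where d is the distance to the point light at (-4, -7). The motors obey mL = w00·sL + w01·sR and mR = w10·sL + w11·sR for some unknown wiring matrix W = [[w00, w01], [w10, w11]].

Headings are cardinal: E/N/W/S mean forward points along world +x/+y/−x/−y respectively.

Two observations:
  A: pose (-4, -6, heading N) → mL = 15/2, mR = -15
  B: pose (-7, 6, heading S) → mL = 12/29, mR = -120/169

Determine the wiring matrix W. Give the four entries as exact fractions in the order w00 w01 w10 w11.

obs A: pose=(-4,-6,N) → sL=15, sR=15, mL=15/2, mR=-15
obs B: pose=(-7,6,S) → sL=24/29, sR=120/169, mL=12/29, mR=-120/169
sensor matrix S = [[15, 15], [24/29, 120/169]]; det S = -8640/4901
solve [mL_A; mL_B] = S·[w00; w01] and [mR_A; mR_B] = S·[w10; w11]:
  w00 = 1/2, w01 = 0, w10 = 0, w11 = -1

1/2 0 0 -1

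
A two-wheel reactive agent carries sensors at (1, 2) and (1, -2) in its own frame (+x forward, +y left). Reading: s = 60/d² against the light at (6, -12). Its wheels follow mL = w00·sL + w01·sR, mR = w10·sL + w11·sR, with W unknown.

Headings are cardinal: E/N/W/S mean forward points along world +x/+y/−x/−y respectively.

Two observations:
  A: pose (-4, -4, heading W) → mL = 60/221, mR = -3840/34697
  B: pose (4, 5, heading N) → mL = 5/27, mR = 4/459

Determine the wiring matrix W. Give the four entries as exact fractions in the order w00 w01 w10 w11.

obs A: pose=(-4,-4,W) → sL=60/157, sR=60/221, mL=60/221, mR=-3840/34697
obs B: pose=(4,5,N) → sL=3/17, sR=5/27, mL=5/27, mR=4/459
sensor matrix S = [[60/157, 60/221], [3/17, 5/27]]; det S = 121360/5308641
solve [mL_A; mL_B] = S·[w00; w01] and [mR_A; mR_B] = S·[w10; w11]:
  w00 = 0, w01 = 1, w10 = -1, w11 = 1

0 1 -1 1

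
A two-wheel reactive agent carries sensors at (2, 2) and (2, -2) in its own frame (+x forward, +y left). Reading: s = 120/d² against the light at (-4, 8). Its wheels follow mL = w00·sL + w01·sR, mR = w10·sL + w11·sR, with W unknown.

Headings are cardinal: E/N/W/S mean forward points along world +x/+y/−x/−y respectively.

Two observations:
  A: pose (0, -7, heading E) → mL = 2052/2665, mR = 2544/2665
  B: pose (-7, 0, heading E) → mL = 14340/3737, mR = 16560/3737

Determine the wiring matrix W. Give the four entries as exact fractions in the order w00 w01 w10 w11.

1 1/2 1 1

obs A: pose=(0,-7,E) → sL=24/41, sR=24/65, mL=2052/2665, mR=2544/2665
obs B: pose=(-7,0,E) → sL=120/37, sR=120/101, mL=14340/3737, mR=16560/3737
sensor matrix S = [[24/41, 24/65], [120/37, 120/101]]; det S = -999936/1991821
solve [mL_A; mL_B] = S·[w00; w01] and [mR_A; mR_B] = S·[w10; w11]:
  w00 = 1, w01 = 1/2, w10 = 1, w11 = 1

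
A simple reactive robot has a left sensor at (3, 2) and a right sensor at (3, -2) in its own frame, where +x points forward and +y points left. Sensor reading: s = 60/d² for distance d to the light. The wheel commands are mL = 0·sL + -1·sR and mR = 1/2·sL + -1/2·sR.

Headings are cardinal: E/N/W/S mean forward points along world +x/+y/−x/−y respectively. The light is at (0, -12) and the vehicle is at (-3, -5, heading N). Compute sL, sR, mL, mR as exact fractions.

left sensor world pos  = (-5, -2); dL² = 125
right sensor world pos = (-1, -2); dR² = 101
sL = 60/125 = 12/25
sR = 60/101 = 60/101
mL = 0·sL + -1·sR = -60/101
mR = 1/2·sL + -1/2·sR = -144/2525

12/25 60/101 -60/101 -144/2525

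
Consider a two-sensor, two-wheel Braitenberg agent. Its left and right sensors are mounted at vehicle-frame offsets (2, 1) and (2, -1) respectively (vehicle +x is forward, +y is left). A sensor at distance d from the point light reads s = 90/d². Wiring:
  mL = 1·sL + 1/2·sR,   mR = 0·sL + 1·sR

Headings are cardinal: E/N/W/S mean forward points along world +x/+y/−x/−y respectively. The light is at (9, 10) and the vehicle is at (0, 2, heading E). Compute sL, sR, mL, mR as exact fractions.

left sensor world pos  = (2, 3); dL² = 98
right sensor world pos = (2, 1); dR² = 130
sL = 90/98 = 45/49
sR = 90/130 = 9/13
mL = 1·sL + 1/2·sR = 1611/1274
mR = 0·sL + 1·sR = 9/13

45/49 9/13 1611/1274 9/13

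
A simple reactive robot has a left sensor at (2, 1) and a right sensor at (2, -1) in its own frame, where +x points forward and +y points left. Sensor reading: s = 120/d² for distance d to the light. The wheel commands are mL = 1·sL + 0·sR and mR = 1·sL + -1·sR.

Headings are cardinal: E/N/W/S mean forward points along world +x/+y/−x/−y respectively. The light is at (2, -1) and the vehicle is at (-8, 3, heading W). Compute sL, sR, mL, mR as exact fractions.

40/51 120/169 40/51 640/8619

left sensor world pos  = (-10, 2); dL² = 153
right sensor world pos = (-10, 4); dR² = 169
sL = 120/153 = 40/51
sR = 120/169 = 120/169
mL = 1·sL + 0·sR = 40/51
mR = 1·sL + -1·sR = 640/8619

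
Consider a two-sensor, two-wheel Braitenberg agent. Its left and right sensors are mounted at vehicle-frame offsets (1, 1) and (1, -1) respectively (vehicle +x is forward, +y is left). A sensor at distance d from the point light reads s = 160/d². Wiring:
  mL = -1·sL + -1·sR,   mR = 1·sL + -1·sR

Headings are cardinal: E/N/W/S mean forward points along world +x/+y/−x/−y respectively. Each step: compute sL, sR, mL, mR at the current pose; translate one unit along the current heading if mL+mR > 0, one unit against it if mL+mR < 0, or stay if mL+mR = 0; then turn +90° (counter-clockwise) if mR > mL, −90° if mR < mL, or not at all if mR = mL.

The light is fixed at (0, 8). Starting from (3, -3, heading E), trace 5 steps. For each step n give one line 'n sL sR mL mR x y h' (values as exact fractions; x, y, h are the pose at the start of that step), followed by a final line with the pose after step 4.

n=0: pose=(3,-3,E); sL=40/29, sR=1; mL=-69/29, mR=11/29; mL+mR=-2 → advance -1; mR−mL=80/29 → turn +1·90°
n=1: pose=(2,-3,N); sL=160/101, sR=160/109; mL=-33600/11009, mR=1280/11009; mL+mR=-320/109 → advance -1; mR−mL=320/101 → turn +1·90°
n=2: pose=(2,-4,W); sL=16/17, sR=80/61; mL=-2336/1037, mR=-384/1037; mL+mR=-160/61 → advance -1; mR−mL=32/17 → turn +1·90°
n=3: pose=(3,-4,S); sL=32/37, sR=160/173; mL=-11456/6401, mR=-384/6401; mL+mR=-320/173 → advance -1; mR−mL=64/37 → turn +1·90°
n=4: pose=(3,-3,E); sL=40/29, sR=1; mL=-69/29, mR=11/29; mL+mR=-2 → advance -1; mR−mL=80/29 → turn +1·90°

0 40/29 1 -69/29 11/29 3 -3 E
1 160/101 160/109 -33600/11009 1280/11009 2 -3 N
2 16/17 80/61 -2336/1037 -384/1037 2 -4 W
3 32/37 160/173 -11456/6401 -384/6401 3 -4 S
4 40/29 1 -69/29 11/29 3 -3 E
final 2 -3 N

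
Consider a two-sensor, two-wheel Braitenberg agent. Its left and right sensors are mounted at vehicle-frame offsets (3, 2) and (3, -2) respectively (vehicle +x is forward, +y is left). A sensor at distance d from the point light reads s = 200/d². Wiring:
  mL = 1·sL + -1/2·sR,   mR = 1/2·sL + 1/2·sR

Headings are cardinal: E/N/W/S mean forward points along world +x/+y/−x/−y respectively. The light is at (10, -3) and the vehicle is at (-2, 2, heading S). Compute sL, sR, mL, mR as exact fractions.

25/13 1 37/26 19/13

left sensor world pos  = (0, -1); dL² = 104
right sensor world pos = (-4, -1); dR² = 200
sL = 200/104 = 25/13
sR = 200/200 = 1
mL = 1·sL + -1/2·sR = 37/26
mR = 1/2·sL + 1/2·sR = 19/13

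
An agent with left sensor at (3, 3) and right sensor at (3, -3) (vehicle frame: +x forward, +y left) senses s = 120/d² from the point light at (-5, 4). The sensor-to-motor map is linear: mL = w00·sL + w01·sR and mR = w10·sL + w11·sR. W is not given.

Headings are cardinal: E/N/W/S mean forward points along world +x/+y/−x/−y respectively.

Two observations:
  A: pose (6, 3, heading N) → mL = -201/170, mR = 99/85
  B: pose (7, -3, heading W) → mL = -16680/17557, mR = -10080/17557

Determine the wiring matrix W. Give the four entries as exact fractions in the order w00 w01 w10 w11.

-1/2 -1/2 1 -1

obs A: pose=(6,3,N) → sL=30/17, sR=3/5, mL=-201/170, mR=99/85
obs B: pose=(7,-3,W) → sL=120/181, sR=120/97, mL=-16680/17557, mR=-10080/17557
sensor matrix S = [[30/17, 3/5], [120/181, 120/97]]; det S = 532872/298469
solve [mL_A; mL_B] = S·[w00; w01] and [mR_A; mR_B] = S·[w10; w11]:
  w00 = -1/2, w01 = -1/2, w10 = 1, w11 = -1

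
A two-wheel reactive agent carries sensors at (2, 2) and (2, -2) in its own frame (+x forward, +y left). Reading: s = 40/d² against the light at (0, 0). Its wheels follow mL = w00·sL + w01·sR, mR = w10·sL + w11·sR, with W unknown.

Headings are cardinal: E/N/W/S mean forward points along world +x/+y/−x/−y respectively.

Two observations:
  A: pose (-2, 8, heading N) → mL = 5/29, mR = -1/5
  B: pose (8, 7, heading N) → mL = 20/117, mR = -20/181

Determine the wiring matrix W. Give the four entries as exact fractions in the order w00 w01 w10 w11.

obs A: pose=(-2,8,N) → sL=10/29, sR=2/5, mL=5/29, mR=-1/5
obs B: pose=(8,7,N) → sL=40/117, sR=40/181, mL=20/117, mR=-20/181
sensor matrix S = [[10/29, 2/5], [40/117, 40/181]]; det S = -37184/614133
solve [mL_A; mL_B] = S·[w00; w01] and [mR_A; mR_B] = S·[w10; w11]:
  w00 = 1/2, w01 = 0, w10 = 0, w11 = -1/2

1/2 0 0 -1/2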